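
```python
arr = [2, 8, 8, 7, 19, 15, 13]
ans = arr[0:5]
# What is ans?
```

arr has length 7. The slice arr[0:5] selects indices [0, 1, 2, 3, 4] (0->2, 1->8, 2->8, 3->7, 4->19), giving [2, 8, 8, 7, 19].

[2, 8, 8, 7, 19]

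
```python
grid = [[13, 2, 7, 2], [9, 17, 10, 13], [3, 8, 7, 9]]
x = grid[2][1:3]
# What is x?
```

grid[2] = [3, 8, 7, 9]. grid[2] has length 4. The slice grid[2][1:3] selects indices [1, 2] (1->8, 2->7), giving [8, 7].

[8, 7]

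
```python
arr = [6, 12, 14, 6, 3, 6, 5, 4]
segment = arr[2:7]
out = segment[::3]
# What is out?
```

arr has length 8. The slice arr[2:7] selects indices [2, 3, 4, 5, 6] (2->14, 3->6, 4->3, 5->6, 6->5), giving [14, 6, 3, 6, 5]. So segment = [14, 6, 3, 6, 5]. segment has length 5. The slice segment[::3] selects indices [0, 3] (0->14, 3->6), giving [14, 6].

[14, 6]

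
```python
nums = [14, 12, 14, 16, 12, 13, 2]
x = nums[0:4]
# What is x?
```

nums has length 7. The slice nums[0:4] selects indices [0, 1, 2, 3] (0->14, 1->12, 2->14, 3->16), giving [14, 12, 14, 16].

[14, 12, 14, 16]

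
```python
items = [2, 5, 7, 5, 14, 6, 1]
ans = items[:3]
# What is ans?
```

items has length 7. The slice items[:3] selects indices [0, 1, 2] (0->2, 1->5, 2->7), giving [2, 5, 7].

[2, 5, 7]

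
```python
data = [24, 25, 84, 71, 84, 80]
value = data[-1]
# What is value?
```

data has length 6. Negative index -1 maps to positive index 6 + (-1) = 5. data[5] = 80.

80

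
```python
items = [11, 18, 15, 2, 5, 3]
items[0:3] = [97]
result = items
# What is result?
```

items starts as [11, 18, 15, 2, 5, 3] (length 6). The slice items[0:3] covers indices [0, 1, 2] with values [11, 18, 15]. Replacing that slice with [97] (different length) produces [97, 2, 5, 3].

[97, 2, 5, 3]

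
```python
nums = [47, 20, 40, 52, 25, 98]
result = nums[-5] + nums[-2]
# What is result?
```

nums has length 6. Negative index -5 maps to positive index 6 + (-5) = 1. nums[1] = 20.
nums has length 6. Negative index -2 maps to positive index 6 + (-2) = 4. nums[4] = 25.
Sum: 20 + 25 = 45.

45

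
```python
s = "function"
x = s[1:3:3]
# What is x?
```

s has length 8. The slice s[1:3:3] selects indices [1] (1->'u'), giving 'u'.

'u'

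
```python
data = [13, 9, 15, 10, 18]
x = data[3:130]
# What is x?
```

data has length 5. The slice data[3:130] selects indices [3, 4] (3->10, 4->18), giving [10, 18].

[10, 18]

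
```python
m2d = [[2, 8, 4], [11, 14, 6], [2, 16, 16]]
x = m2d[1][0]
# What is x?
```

m2d[1] = [11, 14, 6]. Taking column 0 of that row yields 11.

11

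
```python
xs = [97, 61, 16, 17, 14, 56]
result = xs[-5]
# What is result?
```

xs has length 6. Negative index -5 maps to positive index 6 + (-5) = 1. xs[1] = 61.

61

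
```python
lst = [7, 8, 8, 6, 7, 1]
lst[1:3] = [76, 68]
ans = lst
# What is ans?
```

lst starts as [7, 8, 8, 6, 7, 1] (length 6). The slice lst[1:3] covers indices [1, 2] with values [8, 8]. Replacing that slice with [76, 68] (same length) produces [7, 76, 68, 6, 7, 1].

[7, 76, 68, 6, 7, 1]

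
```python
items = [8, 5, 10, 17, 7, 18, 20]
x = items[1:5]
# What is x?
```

items has length 7. The slice items[1:5] selects indices [1, 2, 3, 4] (1->5, 2->10, 3->17, 4->7), giving [5, 10, 17, 7].

[5, 10, 17, 7]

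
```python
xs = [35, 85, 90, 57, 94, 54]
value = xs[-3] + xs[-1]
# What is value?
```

xs has length 6. Negative index -3 maps to positive index 6 + (-3) = 3. xs[3] = 57.
xs has length 6. Negative index -1 maps to positive index 6 + (-1) = 5. xs[5] = 54.
Sum: 57 + 54 = 111.

111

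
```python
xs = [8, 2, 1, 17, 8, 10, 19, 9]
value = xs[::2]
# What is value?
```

xs has length 8. The slice xs[::2] selects indices [0, 2, 4, 6] (0->8, 2->1, 4->8, 6->19), giving [8, 1, 8, 19].

[8, 1, 8, 19]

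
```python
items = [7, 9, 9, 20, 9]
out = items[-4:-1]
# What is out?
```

items has length 5. The slice items[-4:-1] selects indices [1, 2, 3] (1->9, 2->9, 3->20), giving [9, 9, 20].

[9, 9, 20]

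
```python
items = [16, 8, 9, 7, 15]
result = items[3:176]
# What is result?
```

items has length 5. The slice items[3:176] selects indices [3, 4] (3->7, 4->15), giving [7, 15].

[7, 15]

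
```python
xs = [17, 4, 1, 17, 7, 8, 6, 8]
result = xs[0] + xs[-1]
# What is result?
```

xs has length 8. xs[0] = 17.
xs has length 8. Negative index -1 maps to positive index 8 + (-1) = 7. xs[7] = 8.
Sum: 17 + 8 = 25.

25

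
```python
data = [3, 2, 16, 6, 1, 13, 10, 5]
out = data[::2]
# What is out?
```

data has length 8. The slice data[::2] selects indices [0, 2, 4, 6] (0->3, 2->16, 4->1, 6->10), giving [3, 16, 1, 10].

[3, 16, 1, 10]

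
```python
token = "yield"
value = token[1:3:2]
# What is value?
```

token has length 5. The slice token[1:3:2] selects indices [1] (1->'i'), giving 'i'.

'i'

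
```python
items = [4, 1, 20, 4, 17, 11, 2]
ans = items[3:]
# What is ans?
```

items has length 7. The slice items[3:] selects indices [3, 4, 5, 6] (3->4, 4->17, 5->11, 6->2), giving [4, 17, 11, 2].

[4, 17, 11, 2]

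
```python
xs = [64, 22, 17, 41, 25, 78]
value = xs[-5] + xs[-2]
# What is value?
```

xs has length 6. Negative index -5 maps to positive index 6 + (-5) = 1. xs[1] = 22.
xs has length 6. Negative index -2 maps to positive index 6 + (-2) = 4. xs[4] = 25.
Sum: 22 + 25 = 47.

47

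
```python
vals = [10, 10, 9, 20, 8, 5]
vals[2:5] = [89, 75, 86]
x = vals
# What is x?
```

vals starts as [10, 10, 9, 20, 8, 5] (length 6). The slice vals[2:5] covers indices [2, 3, 4] with values [9, 20, 8]. Replacing that slice with [89, 75, 86] (same length) produces [10, 10, 89, 75, 86, 5].

[10, 10, 89, 75, 86, 5]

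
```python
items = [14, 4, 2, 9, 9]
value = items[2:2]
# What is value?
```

items has length 5. The slice items[2:2] resolves to an empty index range, so the result is [].

[]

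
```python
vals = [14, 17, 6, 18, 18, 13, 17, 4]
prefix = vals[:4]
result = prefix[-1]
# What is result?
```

vals has length 8. The slice vals[:4] selects indices [0, 1, 2, 3] (0->14, 1->17, 2->6, 3->18), giving [14, 17, 6, 18]. So prefix = [14, 17, 6, 18]. Then prefix[-1] = 18.

18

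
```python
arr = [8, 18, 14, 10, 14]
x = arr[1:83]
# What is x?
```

arr has length 5. The slice arr[1:83] selects indices [1, 2, 3, 4] (1->18, 2->14, 3->10, 4->14), giving [18, 14, 10, 14].

[18, 14, 10, 14]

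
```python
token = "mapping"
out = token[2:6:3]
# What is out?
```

token has length 7. The slice token[2:6:3] selects indices [2, 5] (2->'p', 5->'n'), giving 'pn'.

'pn'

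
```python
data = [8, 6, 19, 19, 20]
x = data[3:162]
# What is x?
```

data has length 5. The slice data[3:162] selects indices [3, 4] (3->19, 4->20), giving [19, 20].

[19, 20]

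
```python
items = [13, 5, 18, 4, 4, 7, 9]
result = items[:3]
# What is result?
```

items has length 7. The slice items[:3] selects indices [0, 1, 2] (0->13, 1->5, 2->18), giving [13, 5, 18].

[13, 5, 18]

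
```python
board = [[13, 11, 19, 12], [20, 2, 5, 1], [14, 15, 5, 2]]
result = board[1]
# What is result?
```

board has 3 rows. Row 1 is [20, 2, 5, 1].

[20, 2, 5, 1]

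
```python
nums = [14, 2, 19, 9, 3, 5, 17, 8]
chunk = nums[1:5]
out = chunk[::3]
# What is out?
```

nums has length 8. The slice nums[1:5] selects indices [1, 2, 3, 4] (1->2, 2->19, 3->9, 4->3), giving [2, 19, 9, 3]. So chunk = [2, 19, 9, 3]. chunk has length 4. The slice chunk[::3] selects indices [0, 3] (0->2, 3->3), giving [2, 3].

[2, 3]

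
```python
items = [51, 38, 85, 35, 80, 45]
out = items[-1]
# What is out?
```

items has length 6. Negative index -1 maps to positive index 6 + (-1) = 5. items[5] = 45.

45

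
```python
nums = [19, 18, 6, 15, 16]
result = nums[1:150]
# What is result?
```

nums has length 5. The slice nums[1:150] selects indices [1, 2, 3, 4] (1->18, 2->6, 3->15, 4->16), giving [18, 6, 15, 16].

[18, 6, 15, 16]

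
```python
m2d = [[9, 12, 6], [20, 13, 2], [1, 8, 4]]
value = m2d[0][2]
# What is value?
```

m2d[0] = [9, 12, 6]. Taking column 2 of that row yields 6.

6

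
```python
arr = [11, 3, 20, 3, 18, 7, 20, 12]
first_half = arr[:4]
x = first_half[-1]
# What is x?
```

arr has length 8. The slice arr[:4] selects indices [0, 1, 2, 3] (0->11, 1->3, 2->20, 3->3), giving [11, 3, 20, 3]. So first_half = [11, 3, 20, 3]. Then first_half[-1] = 3.

3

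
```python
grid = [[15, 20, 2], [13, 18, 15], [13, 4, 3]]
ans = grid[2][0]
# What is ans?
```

grid[2] = [13, 4, 3]. Taking column 0 of that row yields 13.

13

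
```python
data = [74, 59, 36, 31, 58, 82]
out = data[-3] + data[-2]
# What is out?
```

data has length 6. Negative index -3 maps to positive index 6 + (-3) = 3. data[3] = 31.
data has length 6. Negative index -2 maps to positive index 6 + (-2) = 4. data[4] = 58.
Sum: 31 + 58 = 89.

89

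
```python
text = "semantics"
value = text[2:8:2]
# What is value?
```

text has length 9. The slice text[2:8:2] selects indices [2, 4, 6] (2->'m', 4->'n', 6->'i'), giving 'mni'.

'mni'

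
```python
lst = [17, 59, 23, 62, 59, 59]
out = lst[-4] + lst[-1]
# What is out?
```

lst has length 6. Negative index -4 maps to positive index 6 + (-4) = 2. lst[2] = 23.
lst has length 6. Negative index -1 maps to positive index 6 + (-1) = 5. lst[5] = 59.
Sum: 23 + 59 = 82.

82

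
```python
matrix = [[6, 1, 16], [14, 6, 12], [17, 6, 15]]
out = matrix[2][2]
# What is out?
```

matrix[2] = [17, 6, 15]. Taking column 2 of that row yields 15.

15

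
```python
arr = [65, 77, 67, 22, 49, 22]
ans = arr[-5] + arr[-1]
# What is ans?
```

arr has length 6. Negative index -5 maps to positive index 6 + (-5) = 1. arr[1] = 77.
arr has length 6. Negative index -1 maps to positive index 6 + (-1) = 5. arr[5] = 22.
Sum: 77 + 22 = 99.

99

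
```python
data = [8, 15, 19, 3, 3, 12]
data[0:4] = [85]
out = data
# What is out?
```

data starts as [8, 15, 19, 3, 3, 12] (length 6). The slice data[0:4] covers indices [0, 1, 2, 3] with values [8, 15, 19, 3]. Replacing that slice with [85] (different length) produces [85, 3, 12].

[85, 3, 12]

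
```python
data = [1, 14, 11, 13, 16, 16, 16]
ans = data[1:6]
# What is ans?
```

data has length 7. The slice data[1:6] selects indices [1, 2, 3, 4, 5] (1->14, 2->11, 3->13, 4->16, 5->16), giving [14, 11, 13, 16, 16].

[14, 11, 13, 16, 16]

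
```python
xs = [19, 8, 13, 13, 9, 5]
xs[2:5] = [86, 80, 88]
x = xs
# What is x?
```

xs starts as [19, 8, 13, 13, 9, 5] (length 6). The slice xs[2:5] covers indices [2, 3, 4] with values [13, 13, 9]. Replacing that slice with [86, 80, 88] (same length) produces [19, 8, 86, 80, 88, 5].

[19, 8, 86, 80, 88, 5]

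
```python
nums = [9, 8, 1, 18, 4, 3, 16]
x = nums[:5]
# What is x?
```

nums has length 7. The slice nums[:5] selects indices [0, 1, 2, 3, 4] (0->9, 1->8, 2->1, 3->18, 4->4), giving [9, 8, 1, 18, 4].

[9, 8, 1, 18, 4]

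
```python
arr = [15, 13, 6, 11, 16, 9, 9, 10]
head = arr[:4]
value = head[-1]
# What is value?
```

arr has length 8. The slice arr[:4] selects indices [0, 1, 2, 3] (0->15, 1->13, 2->6, 3->11), giving [15, 13, 6, 11]. So head = [15, 13, 6, 11]. Then head[-1] = 11.

11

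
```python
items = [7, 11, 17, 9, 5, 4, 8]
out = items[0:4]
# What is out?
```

items has length 7. The slice items[0:4] selects indices [0, 1, 2, 3] (0->7, 1->11, 2->17, 3->9), giving [7, 11, 17, 9].

[7, 11, 17, 9]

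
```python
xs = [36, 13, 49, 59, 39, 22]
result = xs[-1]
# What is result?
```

xs has length 6. Negative index -1 maps to positive index 6 + (-1) = 5. xs[5] = 22.

22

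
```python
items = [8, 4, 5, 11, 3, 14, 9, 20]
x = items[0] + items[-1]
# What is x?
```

items has length 8. items[0] = 8.
items has length 8. Negative index -1 maps to positive index 8 + (-1) = 7. items[7] = 20.
Sum: 8 + 20 = 28.

28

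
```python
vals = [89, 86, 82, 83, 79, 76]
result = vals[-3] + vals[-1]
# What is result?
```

vals has length 6. Negative index -3 maps to positive index 6 + (-3) = 3. vals[3] = 83.
vals has length 6. Negative index -1 maps to positive index 6 + (-1) = 5. vals[5] = 76.
Sum: 83 + 76 = 159.

159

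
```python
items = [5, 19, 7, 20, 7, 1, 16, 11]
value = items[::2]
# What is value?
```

items has length 8. The slice items[::2] selects indices [0, 2, 4, 6] (0->5, 2->7, 4->7, 6->16), giving [5, 7, 7, 16].

[5, 7, 7, 16]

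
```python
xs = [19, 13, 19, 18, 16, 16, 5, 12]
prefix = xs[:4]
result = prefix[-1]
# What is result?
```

xs has length 8. The slice xs[:4] selects indices [0, 1, 2, 3] (0->19, 1->13, 2->19, 3->18), giving [19, 13, 19, 18]. So prefix = [19, 13, 19, 18]. Then prefix[-1] = 18.

18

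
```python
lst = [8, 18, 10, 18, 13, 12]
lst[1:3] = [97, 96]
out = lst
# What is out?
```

lst starts as [8, 18, 10, 18, 13, 12] (length 6). The slice lst[1:3] covers indices [1, 2] with values [18, 10]. Replacing that slice with [97, 96] (same length) produces [8, 97, 96, 18, 13, 12].

[8, 97, 96, 18, 13, 12]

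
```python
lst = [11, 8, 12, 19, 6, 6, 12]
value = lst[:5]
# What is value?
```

lst has length 7. The slice lst[:5] selects indices [0, 1, 2, 3, 4] (0->11, 1->8, 2->12, 3->19, 4->6), giving [11, 8, 12, 19, 6].

[11, 8, 12, 19, 6]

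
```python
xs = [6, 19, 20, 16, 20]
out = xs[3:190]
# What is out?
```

xs has length 5. The slice xs[3:190] selects indices [3, 4] (3->16, 4->20), giving [16, 20].

[16, 20]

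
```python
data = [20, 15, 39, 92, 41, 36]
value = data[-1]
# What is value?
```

data has length 6. Negative index -1 maps to positive index 6 + (-1) = 5. data[5] = 36.

36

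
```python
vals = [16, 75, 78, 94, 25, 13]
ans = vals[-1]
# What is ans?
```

vals has length 6. Negative index -1 maps to positive index 6 + (-1) = 5. vals[5] = 13.

13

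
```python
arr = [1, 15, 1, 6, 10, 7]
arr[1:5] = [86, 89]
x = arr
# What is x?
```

arr starts as [1, 15, 1, 6, 10, 7] (length 6). The slice arr[1:5] covers indices [1, 2, 3, 4] with values [15, 1, 6, 10]. Replacing that slice with [86, 89] (different length) produces [1, 86, 89, 7].

[1, 86, 89, 7]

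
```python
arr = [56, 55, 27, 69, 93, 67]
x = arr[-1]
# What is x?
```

arr has length 6. Negative index -1 maps to positive index 6 + (-1) = 5. arr[5] = 67.

67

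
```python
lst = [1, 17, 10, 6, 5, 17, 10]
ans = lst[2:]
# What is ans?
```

lst has length 7. The slice lst[2:] selects indices [2, 3, 4, 5, 6] (2->10, 3->6, 4->5, 5->17, 6->10), giving [10, 6, 5, 17, 10].

[10, 6, 5, 17, 10]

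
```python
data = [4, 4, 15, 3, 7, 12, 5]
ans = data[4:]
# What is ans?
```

data has length 7. The slice data[4:] selects indices [4, 5, 6] (4->7, 5->12, 6->5), giving [7, 12, 5].

[7, 12, 5]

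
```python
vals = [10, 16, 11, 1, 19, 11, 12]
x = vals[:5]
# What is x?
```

vals has length 7. The slice vals[:5] selects indices [0, 1, 2, 3, 4] (0->10, 1->16, 2->11, 3->1, 4->19), giving [10, 16, 11, 1, 19].

[10, 16, 11, 1, 19]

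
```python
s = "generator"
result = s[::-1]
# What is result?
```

s has length 9. The slice s[::-1] selects indices [8, 7, 6, 5, 4, 3, 2, 1, 0] (8->'r', 7->'o', 6->'t', 5->'a', 4->'r', 3->'e', 2->'n', 1->'e', 0->'g'), giving 'rotareneg'.

'rotareneg'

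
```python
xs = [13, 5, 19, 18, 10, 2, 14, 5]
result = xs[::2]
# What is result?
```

xs has length 8. The slice xs[::2] selects indices [0, 2, 4, 6] (0->13, 2->19, 4->10, 6->14), giving [13, 19, 10, 14].

[13, 19, 10, 14]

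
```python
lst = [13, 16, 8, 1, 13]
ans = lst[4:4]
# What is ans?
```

lst has length 5. The slice lst[4:4] resolves to an empty index range, so the result is [].

[]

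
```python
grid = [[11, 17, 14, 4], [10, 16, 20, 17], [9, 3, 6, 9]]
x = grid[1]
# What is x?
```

grid has 3 rows. Row 1 is [10, 16, 20, 17].

[10, 16, 20, 17]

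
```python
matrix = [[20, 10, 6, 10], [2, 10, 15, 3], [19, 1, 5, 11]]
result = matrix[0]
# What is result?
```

matrix has 3 rows. Row 0 is [20, 10, 6, 10].

[20, 10, 6, 10]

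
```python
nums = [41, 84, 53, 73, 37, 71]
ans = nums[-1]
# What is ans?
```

nums has length 6. Negative index -1 maps to positive index 6 + (-1) = 5. nums[5] = 71.

71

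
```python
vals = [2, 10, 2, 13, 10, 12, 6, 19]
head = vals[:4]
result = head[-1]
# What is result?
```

vals has length 8. The slice vals[:4] selects indices [0, 1, 2, 3] (0->2, 1->10, 2->2, 3->13), giving [2, 10, 2, 13]. So head = [2, 10, 2, 13]. Then head[-1] = 13.

13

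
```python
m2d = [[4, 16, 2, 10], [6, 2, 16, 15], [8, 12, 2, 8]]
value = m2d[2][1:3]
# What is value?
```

m2d[2] = [8, 12, 2, 8]. m2d[2] has length 4. The slice m2d[2][1:3] selects indices [1, 2] (1->12, 2->2), giving [12, 2].

[12, 2]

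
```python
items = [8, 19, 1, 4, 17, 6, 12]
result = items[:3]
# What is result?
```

items has length 7. The slice items[:3] selects indices [0, 1, 2] (0->8, 1->19, 2->1), giving [8, 19, 1].

[8, 19, 1]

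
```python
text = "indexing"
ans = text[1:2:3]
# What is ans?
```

text has length 8. The slice text[1:2:3] selects indices [1] (1->'n'), giving 'n'.

'n'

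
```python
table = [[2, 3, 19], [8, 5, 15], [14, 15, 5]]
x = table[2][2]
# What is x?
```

table[2] = [14, 15, 5]. Taking column 2 of that row yields 5.

5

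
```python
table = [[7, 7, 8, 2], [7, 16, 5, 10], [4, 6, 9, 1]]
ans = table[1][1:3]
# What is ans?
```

table[1] = [7, 16, 5, 10]. table[1] has length 4. The slice table[1][1:3] selects indices [1, 2] (1->16, 2->5), giving [16, 5].

[16, 5]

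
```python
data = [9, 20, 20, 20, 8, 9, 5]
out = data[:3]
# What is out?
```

data has length 7. The slice data[:3] selects indices [0, 1, 2] (0->9, 1->20, 2->20), giving [9, 20, 20].

[9, 20, 20]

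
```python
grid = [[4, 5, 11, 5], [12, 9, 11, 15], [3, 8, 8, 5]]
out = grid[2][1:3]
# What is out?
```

grid[2] = [3, 8, 8, 5]. grid[2] has length 4. The slice grid[2][1:3] selects indices [1, 2] (1->8, 2->8), giving [8, 8].

[8, 8]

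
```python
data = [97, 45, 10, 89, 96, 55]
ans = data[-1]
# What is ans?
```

data has length 6. Negative index -1 maps to positive index 6 + (-1) = 5. data[5] = 55.

55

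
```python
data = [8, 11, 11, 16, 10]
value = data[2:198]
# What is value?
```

data has length 5. The slice data[2:198] selects indices [2, 3, 4] (2->11, 3->16, 4->10), giving [11, 16, 10].

[11, 16, 10]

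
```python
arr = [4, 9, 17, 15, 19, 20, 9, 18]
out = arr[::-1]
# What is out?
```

arr has length 8. The slice arr[::-1] selects indices [7, 6, 5, 4, 3, 2, 1, 0] (7->18, 6->9, 5->20, 4->19, 3->15, 2->17, 1->9, 0->4), giving [18, 9, 20, 19, 15, 17, 9, 4].

[18, 9, 20, 19, 15, 17, 9, 4]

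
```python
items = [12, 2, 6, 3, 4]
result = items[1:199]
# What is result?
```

items has length 5. The slice items[1:199] selects indices [1, 2, 3, 4] (1->2, 2->6, 3->3, 4->4), giving [2, 6, 3, 4].

[2, 6, 3, 4]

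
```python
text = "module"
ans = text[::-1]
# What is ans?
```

text has length 6. The slice text[::-1] selects indices [5, 4, 3, 2, 1, 0] (5->'e', 4->'l', 3->'u', 2->'d', 1->'o', 0->'m'), giving 'eludom'.

'eludom'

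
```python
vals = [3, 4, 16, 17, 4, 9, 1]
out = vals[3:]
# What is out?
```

vals has length 7. The slice vals[3:] selects indices [3, 4, 5, 6] (3->17, 4->4, 5->9, 6->1), giving [17, 4, 9, 1].

[17, 4, 9, 1]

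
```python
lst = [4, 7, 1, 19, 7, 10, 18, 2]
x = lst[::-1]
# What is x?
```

lst has length 8. The slice lst[::-1] selects indices [7, 6, 5, 4, 3, 2, 1, 0] (7->2, 6->18, 5->10, 4->7, 3->19, 2->1, 1->7, 0->4), giving [2, 18, 10, 7, 19, 1, 7, 4].

[2, 18, 10, 7, 19, 1, 7, 4]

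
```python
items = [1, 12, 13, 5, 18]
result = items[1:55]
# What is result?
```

items has length 5. The slice items[1:55] selects indices [1, 2, 3, 4] (1->12, 2->13, 3->5, 4->18), giving [12, 13, 5, 18].

[12, 13, 5, 18]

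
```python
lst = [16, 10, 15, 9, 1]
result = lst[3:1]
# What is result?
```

lst has length 5. The slice lst[3:1] resolves to an empty index range, so the result is [].

[]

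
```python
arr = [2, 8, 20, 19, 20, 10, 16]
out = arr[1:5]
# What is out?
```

arr has length 7. The slice arr[1:5] selects indices [1, 2, 3, 4] (1->8, 2->20, 3->19, 4->20), giving [8, 20, 19, 20].

[8, 20, 19, 20]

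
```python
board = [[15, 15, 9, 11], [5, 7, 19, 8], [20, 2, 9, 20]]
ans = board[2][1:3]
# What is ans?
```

board[2] = [20, 2, 9, 20]. board[2] has length 4. The slice board[2][1:3] selects indices [1, 2] (1->2, 2->9), giving [2, 9].

[2, 9]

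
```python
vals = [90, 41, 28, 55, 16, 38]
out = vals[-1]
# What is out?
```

vals has length 6. Negative index -1 maps to positive index 6 + (-1) = 5. vals[5] = 38.

38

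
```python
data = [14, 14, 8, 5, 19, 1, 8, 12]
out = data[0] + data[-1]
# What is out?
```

data has length 8. data[0] = 14.
data has length 8. Negative index -1 maps to positive index 8 + (-1) = 7. data[7] = 12.
Sum: 14 + 12 = 26.

26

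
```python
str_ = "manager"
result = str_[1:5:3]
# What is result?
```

str_ has length 7. The slice str_[1:5:3] selects indices [1, 4] (1->'a', 4->'g'), giving 'ag'.

'ag'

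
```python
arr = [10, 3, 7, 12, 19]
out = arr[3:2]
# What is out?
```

arr has length 5. The slice arr[3:2] resolves to an empty index range, so the result is [].

[]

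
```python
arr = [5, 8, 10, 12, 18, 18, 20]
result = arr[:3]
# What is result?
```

arr has length 7. The slice arr[:3] selects indices [0, 1, 2] (0->5, 1->8, 2->10), giving [5, 8, 10].

[5, 8, 10]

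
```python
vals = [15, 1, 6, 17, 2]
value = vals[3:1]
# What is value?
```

vals has length 5. The slice vals[3:1] resolves to an empty index range, so the result is [].

[]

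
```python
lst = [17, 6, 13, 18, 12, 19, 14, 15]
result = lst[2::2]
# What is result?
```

lst has length 8. The slice lst[2::2] selects indices [2, 4, 6] (2->13, 4->12, 6->14), giving [13, 12, 14].

[13, 12, 14]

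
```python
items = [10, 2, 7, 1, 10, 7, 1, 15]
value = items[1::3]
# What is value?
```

items has length 8. The slice items[1::3] selects indices [1, 4, 7] (1->2, 4->10, 7->15), giving [2, 10, 15].

[2, 10, 15]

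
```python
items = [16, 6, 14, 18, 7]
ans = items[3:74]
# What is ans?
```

items has length 5. The slice items[3:74] selects indices [3, 4] (3->18, 4->7), giving [18, 7].

[18, 7]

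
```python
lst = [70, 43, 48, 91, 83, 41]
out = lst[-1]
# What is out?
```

lst has length 6. Negative index -1 maps to positive index 6 + (-1) = 5. lst[5] = 41.

41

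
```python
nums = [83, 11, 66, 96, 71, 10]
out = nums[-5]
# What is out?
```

nums has length 6. Negative index -5 maps to positive index 6 + (-5) = 1. nums[1] = 11.

11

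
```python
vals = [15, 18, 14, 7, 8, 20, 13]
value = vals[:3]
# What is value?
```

vals has length 7. The slice vals[:3] selects indices [0, 1, 2] (0->15, 1->18, 2->14), giving [15, 18, 14].

[15, 18, 14]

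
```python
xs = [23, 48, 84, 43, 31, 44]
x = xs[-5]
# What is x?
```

xs has length 6. Negative index -5 maps to positive index 6 + (-5) = 1. xs[1] = 48.

48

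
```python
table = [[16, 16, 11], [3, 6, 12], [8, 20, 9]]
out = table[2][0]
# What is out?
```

table[2] = [8, 20, 9]. Taking column 0 of that row yields 8.

8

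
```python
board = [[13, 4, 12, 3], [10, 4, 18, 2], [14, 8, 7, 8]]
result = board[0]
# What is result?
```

board has 3 rows. Row 0 is [13, 4, 12, 3].

[13, 4, 12, 3]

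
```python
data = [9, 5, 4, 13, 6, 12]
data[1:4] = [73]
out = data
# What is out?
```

data starts as [9, 5, 4, 13, 6, 12] (length 6). The slice data[1:4] covers indices [1, 2, 3] with values [5, 4, 13]. Replacing that slice with [73] (different length) produces [9, 73, 6, 12].

[9, 73, 6, 12]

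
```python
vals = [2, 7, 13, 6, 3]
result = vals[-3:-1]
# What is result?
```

vals has length 5. The slice vals[-3:-1] selects indices [2, 3] (2->13, 3->6), giving [13, 6].

[13, 6]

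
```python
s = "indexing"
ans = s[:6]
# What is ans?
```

s has length 8. The slice s[:6] selects indices [0, 1, 2, 3, 4, 5] (0->'i', 1->'n', 2->'d', 3->'e', 4->'x', 5->'i'), giving 'indexi'.

'indexi'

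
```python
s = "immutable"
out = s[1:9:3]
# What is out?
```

s has length 9. The slice s[1:9:3] selects indices [1, 4, 7] (1->'m', 4->'t', 7->'l'), giving 'mtl'.

'mtl'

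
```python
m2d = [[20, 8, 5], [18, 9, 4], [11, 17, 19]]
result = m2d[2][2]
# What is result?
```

m2d[2] = [11, 17, 19]. Taking column 2 of that row yields 19.

19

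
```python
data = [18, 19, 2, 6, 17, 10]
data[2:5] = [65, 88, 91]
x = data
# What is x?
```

data starts as [18, 19, 2, 6, 17, 10] (length 6). The slice data[2:5] covers indices [2, 3, 4] with values [2, 6, 17]. Replacing that slice with [65, 88, 91] (same length) produces [18, 19, 65, 88, 91, 10].

[18, 19, 65, 88, 91, 10]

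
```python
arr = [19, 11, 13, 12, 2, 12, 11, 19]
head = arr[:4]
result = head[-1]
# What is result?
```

arr has length 8. The slice arr[:4] selects indices [0, 1, 2, 3] (0->19, 1->11, 2->13, 3->12), giving [19, 11, 13, 12]. So head = [19, 11, 13, 12]. Then head[-1] = 12.

12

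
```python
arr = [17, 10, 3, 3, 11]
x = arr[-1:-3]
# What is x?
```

arr has length 5. The slice arr[-1:-3] resolves to an empty index range, so the result is [].

[]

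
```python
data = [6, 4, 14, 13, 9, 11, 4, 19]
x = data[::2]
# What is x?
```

data has length 8. The slice data[::2] selects indices [0, 2, 4, 6] (0->6, 2->14, 4->9, 6->4), giving [6, 14, 9, 4].

[6, 14, 9, 4]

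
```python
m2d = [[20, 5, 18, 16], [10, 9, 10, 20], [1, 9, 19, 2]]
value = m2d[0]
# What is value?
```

m2d has 3 rows. Row 0 is [20, 5, 18, 16].

[20, 5, 18, 16]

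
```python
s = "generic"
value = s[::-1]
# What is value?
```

s has length 7. The slice s[::-1] selects indices [6, 5, 4, 3, 2, 1, 0] (6->'c', 5->'i', 4->'r', 3->'e', 2->'n', 1->'e', 0->'g'), giving 'cireneg'.

'cireneg'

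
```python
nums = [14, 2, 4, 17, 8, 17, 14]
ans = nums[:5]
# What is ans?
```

nums has length 7. The slice nums[:5] selects indices [0, 1, 2, 3, 4] (0->14, 1->2, 2->4, 3->17, 4->8), giving [14, 2, 4, 17, 8].

[14, 2, 4, 17, 8]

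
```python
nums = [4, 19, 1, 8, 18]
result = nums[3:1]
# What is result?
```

nums has length 5. The slice nums[3:1] resolves to an empty index range, so the result is [].

[]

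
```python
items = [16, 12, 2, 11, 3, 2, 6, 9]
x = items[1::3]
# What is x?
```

items has length 8. The slice items[1::3] selects indices [1, 4, 7] (1->12, 4->3, 7->9), giving [12, 3, 9].

[12, 3, 9]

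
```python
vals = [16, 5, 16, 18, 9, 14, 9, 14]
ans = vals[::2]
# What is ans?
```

vals has length 8. The slice vals[::2] selects indices [0, 2, 4, 6] (0->16, 2->16, 4->9, 6->9), giving [16, 16, 9, 9].

[16, 16, 9, 9]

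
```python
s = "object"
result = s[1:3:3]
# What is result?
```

s has length 6. The slice s[1:3:3] selects indices [1] (1->'b'), giving 'b'.

'b'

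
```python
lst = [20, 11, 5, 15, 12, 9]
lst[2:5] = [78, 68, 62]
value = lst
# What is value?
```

lst starts as [20, 11, 5, 15, 12, 9] (length 6). The slice lst[2:5] covers indices [2, 3, 4] with values [5, 15, 12]. Replacing that slice with [78, 68, 62] (same length) produces [20, 11, 78, 68, 62, 9].

[20, 11, 78, 68, 62, 9]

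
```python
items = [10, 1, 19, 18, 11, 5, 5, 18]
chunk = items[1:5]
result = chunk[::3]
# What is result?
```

items has length 8. The slice items[1:5] selects indices [1, 2, 3, 4] (1->1, 2->19, 3->18, 4->11), giving [1, 19, 18, 11]. So chunk = [1, 19, 18, 11]. chunk has length 4. The slice chunk[::3] selects indices [0, 3] (0->1, 3->11), giving [1, 11].

[1, 11]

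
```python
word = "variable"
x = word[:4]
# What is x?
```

word has length 8. The slice word[:4] selects indices [0, 1, 2, 3] (0->'v', 1->'a', 2->'r', 3->'i'), giving 'vari'.

'vari'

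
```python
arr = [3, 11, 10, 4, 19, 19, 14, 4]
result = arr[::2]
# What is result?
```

arr has length 8. The slice arr[::2] selects indices [0, 2, 4, 6] (0->3, 2->10, 4->19, 6->14), giving [3, 10, 19, 14].

[3, 10, 19, 14]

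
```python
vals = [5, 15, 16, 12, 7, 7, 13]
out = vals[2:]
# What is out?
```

vals has length 7. The slice vals[2:] selects indices [2, 3, 4, 5, 6] (2->16, 3->12, 4->7, 5->7, 6->13), giving [16, 12, 7, 7, 13].

[16, 12, 7, 7, 13]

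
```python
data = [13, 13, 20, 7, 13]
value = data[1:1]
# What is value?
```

data has length 5. The slice data[1:1] resolves to an empty index range, so the result is [].

[]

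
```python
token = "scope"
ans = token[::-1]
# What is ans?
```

token has length 5. The slice token[::-1] selects indices [4, 3, 2, 1, 0] (4->'e', 3->'p', 2->'o', 1->'c', 0->'s'), giving 'epocs'.

'epocs'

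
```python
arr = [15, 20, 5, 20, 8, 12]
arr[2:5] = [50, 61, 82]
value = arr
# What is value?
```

arr starts as [15, 20, 5, 20, 8, 12] (length 6). The slice arr[2:5] covers indices [2, 3, 4] with values [5, 20, 8]. Replacing that slice with [50, 61, 82] (same length) produces [15, 20, 50, 61, 82, 12].

[15, 20, 50, 61, 82, 12]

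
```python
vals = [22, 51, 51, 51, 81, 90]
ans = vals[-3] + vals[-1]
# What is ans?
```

vals has length 6. Negative index -3 maps to positive index 6 + (-3) = 3. vals[3] = 51.
vals has length 6. Negative index -1 maps to positive index 6 + (-1) = 5. vals[5] = 90.
Sum: 51 + 90 = 141.

141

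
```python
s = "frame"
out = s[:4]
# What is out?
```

s has length 5. The slice s[:4] selects indices [0, 1, 2, 3] (0->'f', 1->'r', 2->'a', 3->'m'), giving 'fram'.

'fram'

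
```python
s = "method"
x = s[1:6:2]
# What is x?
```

s has length 6. The slice s[1:6:2] selects indices [1, 3, 5] (1->'e', 3->'h', 5->'d'), giving 'ehd'.

'ehd'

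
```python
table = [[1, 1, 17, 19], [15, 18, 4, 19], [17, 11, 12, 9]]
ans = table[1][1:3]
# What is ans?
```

table[1] = [15, 18, 4, 19]. table[1] has length 4. The slice table[1][1:3] selects indices [1, 2] (1->18, 2->4), giving [18, 4].

[18, 4]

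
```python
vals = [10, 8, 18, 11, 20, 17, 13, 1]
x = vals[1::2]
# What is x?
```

vals has length 8. The slice vals[1::2] selects indices [1, 3, 5, 7] (1->8, 3->11, 5->17, 7->1), giving [8, 11, 17, 1].

[8, 11, 17, 1]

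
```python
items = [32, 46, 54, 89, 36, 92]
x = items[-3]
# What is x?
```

items has length 6. Negative index -3 maps to positive index 6 + (-3) = 3. items[3] = 89.

89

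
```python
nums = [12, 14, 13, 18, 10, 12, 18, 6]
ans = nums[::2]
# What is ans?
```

nums has length 8. The slice nums[::2] selects indices [0, 2, 4, 6] (0->12, 2->13, 4->10, 6->18), giving [12, 13, 10, 18].

[12, 13, 10, 18]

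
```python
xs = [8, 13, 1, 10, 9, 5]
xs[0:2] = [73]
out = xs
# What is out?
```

xs starts as [8, 13, 1, 10, 9, 5] (length 6). The slice xs[0:2] covers indices [0, 1] with values [8, 13]. Replacing that slice with [73] (different length) produces [73, 1, 10, 9, 5].

[73, 1, 10, 9, 5]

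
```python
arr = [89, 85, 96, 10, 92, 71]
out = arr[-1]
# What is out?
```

arr has length 6. Negative index -1 maps to positive index 6 + (-1) = 5. arr[5] = 71.

71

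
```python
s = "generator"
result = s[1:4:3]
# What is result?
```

s has length 9. The slice s[1:4:3] selects indices [1] (1->'e'), giving 'e'.

'e'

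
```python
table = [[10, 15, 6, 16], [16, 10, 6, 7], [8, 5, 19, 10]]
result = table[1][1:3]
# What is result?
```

table[1] = [16, 10, 6, 7]. table[1] has length 4. The slice table[1][1:3] selects indices [1, 2] (1->10, 2->6), giving [10, 6].

[10, 6]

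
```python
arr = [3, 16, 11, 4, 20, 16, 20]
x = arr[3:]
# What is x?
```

arr has length 7. The slice arr[3:] selects indices [3, 4, 5, 6] (3->4, 4->20, 5->16, 6->20), giving [4, 20, 16, 20].

[4, 20, 16, 20]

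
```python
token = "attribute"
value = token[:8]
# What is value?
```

token has length 9. The slice token[:8] selects indices [0, 1, 2, 3, 4, 5, 6, 7] (0->'a', 1->'t', 2->'t', 3->'r', 4->'i', 5->'b', 6->'u', 7->'t'), giving 'attribut'.

'attribut'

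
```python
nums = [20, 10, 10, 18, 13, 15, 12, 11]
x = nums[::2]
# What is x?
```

nums has length 8. The slice nums[::2] selects indices [0, 2, 4, 6] (0->20, 2->10, 4->13, 6->12), giving [20, 10, 13, 12].

[20, 10, 13, 12]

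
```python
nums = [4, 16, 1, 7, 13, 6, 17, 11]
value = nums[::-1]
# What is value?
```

nums has length 8. The slice nums[::-1] selects indices [7, 6, 5, 4, 3, 2, 1, 0] (7->11, 6->17, 5->6, 4->13, 3->7, 2->1, 1->16, 0->4), giving [11, 17, 6, 13, 7, 1, 16, 4].

[11, 17, 6, 13, 7, 1, 16, 4]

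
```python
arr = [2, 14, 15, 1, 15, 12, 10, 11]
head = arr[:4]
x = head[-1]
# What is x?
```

arr has length 8. The slice arr[:4] selects indices [0, 1, 2, 3] (0->2, 1->14, 2->15, 3->1), giving [2, 14, 15, 1]. So head = [2, 14, 15, 1]. Then head[-1] = 1.

1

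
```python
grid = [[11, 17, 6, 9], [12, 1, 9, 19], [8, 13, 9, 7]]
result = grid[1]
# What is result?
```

grid has 3 rows. Row 1 is [12, 1, 9, 19].

[12, 1, 9, 19]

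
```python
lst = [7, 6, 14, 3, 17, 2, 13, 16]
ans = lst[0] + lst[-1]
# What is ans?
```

lst has length 8. lst[0] = 7.
lst has length 8. Negative index -1 maps to positive index 8 + (-1) = 7. lst[7] = 16.
Sum: 7 + 16 = 23.

23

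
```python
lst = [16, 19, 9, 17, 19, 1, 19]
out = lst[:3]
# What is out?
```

lst has length 7. The slice lst[:3] selects indices [0, 1, 2] (0->16, 1->19, 2->9), giving [16, 19, 9].

[16, 19, 9]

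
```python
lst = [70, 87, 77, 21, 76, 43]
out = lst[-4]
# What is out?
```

lst has length 6. Negative index -4 maps to positive index 6 + (-4) = 2. lst[2] = 77.

77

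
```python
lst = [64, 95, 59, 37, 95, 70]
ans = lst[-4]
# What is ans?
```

lst has length 6. Negative index -4 maps to positive index 6 + (-4) = 2. lst[2] = 59.

59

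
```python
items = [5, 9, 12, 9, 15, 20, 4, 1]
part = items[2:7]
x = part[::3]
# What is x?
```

items has length 8. The slice items[2:7] selects indices [2, 3, 4, 5, 6] (2->12, 3->9, 4->15, 5->20, 6->4), giving [12, 9, 15, 20, 4]. So part = [12, 9, 15, 20, 4]. part has length 5. The slice part[::3] selects indices [0, 3] (0->12, 3->20), giving [12, 20].

[12, 20]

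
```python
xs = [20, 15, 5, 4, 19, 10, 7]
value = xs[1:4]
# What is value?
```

xs has length 7. The slice xs[1:4] selects indices [1, 2, 3] (1->15, 2->5, 3->4), giving [15, 5, 4].

[15, 5, 4]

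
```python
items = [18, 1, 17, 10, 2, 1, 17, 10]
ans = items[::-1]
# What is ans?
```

items has length 8. The slice items[::-1] selects indices [7, 6, 5, 4, 3, 2, 1, 0] (7->10, 6->17, 5->1, 4->2, 3->10, 2->17, 1->1, 0->18), giving [10, 17, 1, 2, 10, 17, 1, 18].

[10, 17, 1, 2, 10, 17, 1, 18]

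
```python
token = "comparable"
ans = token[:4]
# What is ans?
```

token has length 10. The slice token[:4] selects indices [0, 1, 2, 3] (0->'c', 1->'o', 2->'m', 3->'p'), giving 'comp'.

'comp'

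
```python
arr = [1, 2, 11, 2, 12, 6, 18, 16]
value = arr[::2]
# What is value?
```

arr has length 8. The slice arr[::2] selects indices [0, 2, 4, 6] (0->1, 2->11, 4->12, 6->18), giving [1, 11, 12, 18].

[1, 11, 12, 18]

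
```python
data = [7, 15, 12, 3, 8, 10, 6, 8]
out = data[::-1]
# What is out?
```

data has length 8. The slice data[::-1] selects indices [7, 6, 5, 4, 3, 2, 1, 0] (7->8, 6->6, 5->10, 4->8, 3->3, 2->12, 1->15, 0->7), giving [8, 6, 10, 8, 3, 12, 15, 7].

[8, 6, 10, 8, 3, 12, 15, 7]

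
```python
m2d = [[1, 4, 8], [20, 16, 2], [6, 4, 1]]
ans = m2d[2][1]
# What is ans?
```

m2d[2] = [6, 4, 1]. Taking column 1 of that row yields 4.

4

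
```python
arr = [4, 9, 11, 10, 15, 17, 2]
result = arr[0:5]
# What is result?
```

arr has length 7. The slice arr[0:5] selects indices [0, 1, 2, 3, 4] (0->4, 1->9, 2->11, 3->10, 4->15), giving [4, 9, 11, 10, 15].

[4, 9, 11, 10, 15]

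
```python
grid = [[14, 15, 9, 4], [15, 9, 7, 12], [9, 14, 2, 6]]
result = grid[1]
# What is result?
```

grid has 3 rows. Row 1 is [15, 9, 7, 12].

[15, 9, 7, 12]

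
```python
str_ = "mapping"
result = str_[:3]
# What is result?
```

str_ has length 7. The slice str_[:3] selects indices [0, 1, 2] (0->'m', 1->'a', 2->'p'), giving 'map'.

'map'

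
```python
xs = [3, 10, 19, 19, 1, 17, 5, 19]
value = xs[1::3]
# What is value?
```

xs has length 8. The slice xs[1::3] selects indices [1, 4, 7] (1->10, 4->1, 7->19), giving [10, 1, 19].

[10, 1, 19]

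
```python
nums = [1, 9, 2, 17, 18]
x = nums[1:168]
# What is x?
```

nums has length 5. The slice nums[1:168] selects indices [1, 2, 3, 4] (1->9, 2->2, 3->17, 4->18), giving [9, 2, 17, 18].

[9, 2, 17, 18]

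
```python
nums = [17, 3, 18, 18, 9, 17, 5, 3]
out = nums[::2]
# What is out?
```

nums has length 8. The slice nums[::2] selects indices [0, 2, 4, 6] (0->17, 2->18, 4->9, 6->5), giving [17, 18, 9, 5].

[17, 18, 9, 5]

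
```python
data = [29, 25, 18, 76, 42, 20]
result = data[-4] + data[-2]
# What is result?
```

data has length 6. Negative index -4 maps to positive index 6 + (-4) = 2. data[2] = 18.
data has length 6. Negative index -2 maps to positive index 6 + (-2) = 4. data[4] = 42.
Sum: 18 + 42 = 60.

60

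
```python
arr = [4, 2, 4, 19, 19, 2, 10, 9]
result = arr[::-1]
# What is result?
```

arr has length 8. The slice arr[::-1] selects indices [7, 6, 5, 4, 3, 2, 1, 0] (7->9, 6->10, 5->2, 4->19, 3->19, 2->4, 1->2, 0->4), giving [9, 10, 2, 19, 19, 4, 2, 4].

[9, 10, 2, 19, 19, 4, 2, 4]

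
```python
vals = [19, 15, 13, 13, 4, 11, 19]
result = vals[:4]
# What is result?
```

vals has length 7. The slice vals[:4] selects indices [0, 1, 2, 3] (0->19, 1->15, 2->13, 3->13), giving [19, 15, 13, 13].

[19, 15, 13, 13]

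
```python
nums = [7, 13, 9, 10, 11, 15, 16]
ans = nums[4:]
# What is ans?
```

nums has length 7. The slice nums[4:] selects indices [4, 5, 6] (4->11, 5->15, 6->16), giving [11, 15, 16].

[11, 15, 16]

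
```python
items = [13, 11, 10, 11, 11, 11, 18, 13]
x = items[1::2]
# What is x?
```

items has length 8. The slice items[1::2] selects indices [1, 3, 5, 7] (1->11, 3->11, 5->11, 7->13), giving [11, 11, 11, 13].

[11, 11, 11, 13]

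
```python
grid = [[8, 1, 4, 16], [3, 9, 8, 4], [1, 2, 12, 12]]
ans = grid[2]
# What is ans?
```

grid has 3 rows. Row 2 is [1, 2, 12, 12].

[1, 2, 12, 12]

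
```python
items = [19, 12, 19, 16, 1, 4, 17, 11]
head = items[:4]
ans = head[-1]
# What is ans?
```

items has length 8. The slice items[:4] selects indices [0, 1, 2, 3] (0->19, 1->12, 2->19, 3->16), giving [19, 12, 19, 16]. So head = [19, 12, 19, 16]. Then head[-1] = 16.

16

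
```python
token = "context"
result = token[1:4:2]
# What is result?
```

token has length 7. The slice token[1:4:2] selects indices [1, 3] (1->'o', 3->'t'), giving 'ot'.

'ot'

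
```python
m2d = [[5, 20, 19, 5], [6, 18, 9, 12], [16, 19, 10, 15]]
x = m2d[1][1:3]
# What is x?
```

m2d[1] = [6, 18, 9, 12]. m2d[1] has length 4. The slice m2d[1][1:3] selects indices [1, 2] (1->18, 2->9), giving [18, 9].

[18, 9]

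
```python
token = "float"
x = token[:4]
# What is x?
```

token has length 5. The slice token[:4] selects indices [0, 1, 2, 3] (0->'f', 1->'l', 2->'o', 3->'a'), giving 'floa'.

'floa'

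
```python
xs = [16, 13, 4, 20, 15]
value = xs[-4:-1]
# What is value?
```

xs has length 5. The slice xs[-4:-1] selects indices [1, 2, 3] (1->13, 2->4, 3->20), giving [13, 4, 20].

[13, 4, 20]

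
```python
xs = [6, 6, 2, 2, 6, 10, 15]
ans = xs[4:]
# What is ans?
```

xs has length 7. The slice xs[4:] selects indices [4, 5, 6] (4->6, 5->10, 6->15), giving [6, 10, 15].

[6, 10, 15]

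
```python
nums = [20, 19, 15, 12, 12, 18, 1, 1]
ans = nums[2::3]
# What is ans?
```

nums has length 8. The slice nums[2::3] selects indices [2, 5] (2->15, 5->18), giving [15, 18].

[15, 18]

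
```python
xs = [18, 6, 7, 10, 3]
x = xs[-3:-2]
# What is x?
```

xs has length 5. The slice xs[-3:-2] selects indices [2] (2->7), giving [7].

[7]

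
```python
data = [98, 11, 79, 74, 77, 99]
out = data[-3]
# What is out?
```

data has length 6. Negative index -3 maps to positive index 6 + (-3) = 3. data[3] = 74.

74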